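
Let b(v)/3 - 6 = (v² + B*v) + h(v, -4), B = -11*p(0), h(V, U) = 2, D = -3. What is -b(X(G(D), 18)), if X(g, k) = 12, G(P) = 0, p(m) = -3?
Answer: -1644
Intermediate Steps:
B = 33 (B = -11*(-3) = 33)
b(v) = 24 + 3*v² + 99*v (b(v) = 18 + 3*((v² + 33*v) + 2) = 18 + 3*(2 + v² + 33*v) = 18 + (6 + 3*v² + 99*v) = 24 + 3*v² + 99*v)
-b(X(G(D), 18)) = -(24 + 3*12² + 99*12) = -(24 + 3*144 + 1188) = -(24 + 432 + 1188) = -1*1644 = -1644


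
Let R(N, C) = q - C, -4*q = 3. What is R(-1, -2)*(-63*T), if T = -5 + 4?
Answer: 315/4 ≈ 78.750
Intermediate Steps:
T = -1
q = -¾ (q = -¼*3 = -¾ ≈ -0.75000)
R(N, C) = -¾ - C
R(-1, -2)*(-63*T) = (-¾ - 1*(-2))*(-63*(-1)) = (-¾ + 2)*63 = (5/4)*63 = 315/4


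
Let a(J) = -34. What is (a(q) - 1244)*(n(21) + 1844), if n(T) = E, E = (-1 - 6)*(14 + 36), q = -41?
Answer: -1909332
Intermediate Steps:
E = -350 (E = -7*50 = -350)
n(T) = -350
(a(q) - 1244)*(n(21) + 1844) = (-34 - 1244)*(-350 + 1844) = -1278*1494 = -1909332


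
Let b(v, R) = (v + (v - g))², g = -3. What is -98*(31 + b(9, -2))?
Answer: -46256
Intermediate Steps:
b(v, R) = (3 + 2*v)² (b(v, R) = (v + (v - 1*(-3)))² = (v + (v + 3))² = (v + (3 + v))² = (3 + 2*v)²)
-98*(31 + b(9, -2)) = -98*(31 + (3 + 2*9)²) = -98*(31 + (3 + 18)²) = -98*(31 + 21²) = -98*(31 + 441) = -98*472 = -46256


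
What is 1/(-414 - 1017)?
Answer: -1/1431 ≈ -0.00069881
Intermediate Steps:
1/(-414 - 1017) = 1/(-1431) = -1/1431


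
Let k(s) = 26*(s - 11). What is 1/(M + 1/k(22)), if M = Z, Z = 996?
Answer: 286/284857 ≈ 0.0010040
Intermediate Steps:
M = 996
k(s) = -286 + 26*s (k(s) = 26*(-11 + s) = -286 + 26*s)
1/(M + 1/k(22)) = 1/(996 + 1/(-286 + 26*22)) = 1/(996 + 1/(-286 + 572)) = 1/(996 + 1/286) = 1/(284857/286) = 286/284857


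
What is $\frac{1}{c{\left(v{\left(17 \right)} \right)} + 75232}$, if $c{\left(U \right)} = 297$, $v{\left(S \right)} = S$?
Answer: $\frac{1}{75529} \approx 1.324 \cdot 10^{-5}$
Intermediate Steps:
$\frac{1}{c{\left(v{\left(17 \right)} \right)} + 75232} = \frac{1}{297 + 75232} = \frac{1}{75529}$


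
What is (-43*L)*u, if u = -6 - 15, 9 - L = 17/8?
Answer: 49665/8 ≈ 6208.1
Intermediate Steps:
L = 55/8 (L = 9 - 17/8 = 55/8 ≈ 6.8750)
u = -21
(-43*L)*u = -43*55/8*(-21) = -2365/8*(-21) = 49665/8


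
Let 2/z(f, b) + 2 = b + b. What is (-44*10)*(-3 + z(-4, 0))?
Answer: 1760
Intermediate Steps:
z(f, b) = 2/(-2 + 2*b) (z(f, b) = 2/(-2 + (b + b)) = 2/(-2 + 2*b))
(-44*10)*(-3 + z(-4, 0)) = (-44*10)*(-3 + 1/(-1 + 0)) = -440*(-3 + 1/(-1)) = -440*(-3 - 1) = -440*(-4) = 1760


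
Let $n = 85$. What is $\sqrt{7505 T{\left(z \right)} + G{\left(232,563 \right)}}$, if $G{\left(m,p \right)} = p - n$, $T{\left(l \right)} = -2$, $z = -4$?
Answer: $2 i \sqrt{3633} \approx 120.55 i$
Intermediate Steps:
$G{\left(m,p \right)} = -85 + p$ ($G{\left(m,p \right)} = p - 85 = -85 + p$)
$\sqrt{7505 T{\left(z \right)} + G{\left(232,563 \right)}} = \sqrt{7505 \left(-2\right) + \left(-85 + 563\right)} = \sqrt{-15010 + 478} = \sqrt{-14532} = 2 i \sqrt{3633}$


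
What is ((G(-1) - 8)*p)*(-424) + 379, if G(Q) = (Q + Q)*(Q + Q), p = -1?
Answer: -1317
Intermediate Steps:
G(Q) = 4*Q² (G(Q) = (2*Q)*(2*Q) = 4*Q²)
((G(-1) - 8)*p)*(-424) + 379 = ((4*(-1)² - 8)*(-1))*(-424) + 379 = ((4*1 - 8)*(-1))*(-424) + 379 = ((4 - 8)*(-1))*(-424) + 379 = -4*(-1)*(-424) + 379 = 4*(-424) + 379 = -1696 + 379 = -1317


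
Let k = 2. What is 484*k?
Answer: 968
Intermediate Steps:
484*k = 484*2 = 968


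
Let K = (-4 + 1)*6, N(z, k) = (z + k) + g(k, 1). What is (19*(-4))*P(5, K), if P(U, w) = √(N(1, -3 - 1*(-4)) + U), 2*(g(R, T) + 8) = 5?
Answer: -38*√6 ≈ -93.081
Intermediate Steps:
g(R, T) = -11/2 (g(R, T) = -8 + (½)*5 = -8 + 5/2 = -11/2)
N(z, k) = -11/2 + k + z (N(z, k) = (z + k) - 11/2 = (k + z) - 11/2 = -11/2 + k + z)
K = -18 (K = -3*6 = -18)
P(U, w) = √(-7/2 + U) (P(U, w) = √((-11/2 + (-3 - 1*(-4)) + 1) + U) = √((-11/2 + (-3 + 4) + 1) + U) = √((-11/2 + 1 + 1) + U) = √(-7/2 + U))
(19*(-4))*P(5, K) = (19*(-4))*(√(-14 + 4*5)/2) = -38*√(-14 + 20) = -38*√6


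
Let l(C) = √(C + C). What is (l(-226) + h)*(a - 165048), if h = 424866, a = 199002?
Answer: 14425900164 + 67908*I*√113 ≈ 1.4426e+10 + 7.2187e+5*I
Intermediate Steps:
l(C) = √2*√C (l(C) = √(2*C) = √2*√C)
(l(-226) + h)*(a - 165048) = (√2*√(-226) + 424866)*(199002 - 165048) = (√2*(I*√226) + 424866)*33954 = (2*I*√113 + 424866)*33954 = (424866 + 2*I*√113)*33954 = 14425900164 + 67908*I*√113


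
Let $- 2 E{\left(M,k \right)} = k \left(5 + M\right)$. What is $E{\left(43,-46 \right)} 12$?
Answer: $13248$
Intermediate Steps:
$E{\left(M,k \right)} = - \frac{k \left(5 + M\right)}{2}$
$E{\left(43,-46 \right)} 12 = \left(- \frac{1}{2}\right) \left(-46\right) \left(5 + 43\right) 12 = \left(- \frac{1}{2}\right) \left(-46\right) 48 \cdot 12 = 1104 \cdot 12 = 13248$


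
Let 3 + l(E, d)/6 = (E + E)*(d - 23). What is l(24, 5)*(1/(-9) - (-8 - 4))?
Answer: -61846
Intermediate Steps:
l(E, d) = -18 + 12*E*(-23 + d) (l(E, d) = -18 + 6*((E + E)*(d - 23)) = -18 + 6*((2*E)*(-23 + d)) = -18 + 6*(2*E*(-23 + d)) = -18 + 12*E*(-23 + d))
l(24, 5)*(1/(-9) - (-8 - 4)) = (-18 - 276*24 + 12*24*5)*(1/(-9) - (-8 - 4)) = (-18 - 6624 + 1440)*(-⅑ - 1*(-12)) = -5202*(-⅑ + 12) = -5202*107/9 = -61846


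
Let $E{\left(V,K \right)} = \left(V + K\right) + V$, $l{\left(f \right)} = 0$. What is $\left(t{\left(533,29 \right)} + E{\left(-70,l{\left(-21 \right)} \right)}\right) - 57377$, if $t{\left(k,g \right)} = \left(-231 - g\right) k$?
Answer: $-196097$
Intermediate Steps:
$t{\left(k,g \right)} = k \left(-231 - g\right)$
$E{\left(V,K \right)} = K + 2 V$ ($E{\left(V,K \right)} = \left(K + V\right) + V = K + 2 V$)
$\left(t{\left(533,29 \right)} + E{\left(-70,l{\left(-21 \right)} \right)}\right) - 57377 = \left(\left(-1\right) 533 \left(231 + 29\right) + \left(0 + 2 \left(-70\right)\right)\right) - 57377 = \left(\left(-1\right) 533 \cdot 260 + \left(0 - 140\right)\right) - 57377 = \left(-138580 - 140\right) - 57377 = -138720 - 57377 = -196097$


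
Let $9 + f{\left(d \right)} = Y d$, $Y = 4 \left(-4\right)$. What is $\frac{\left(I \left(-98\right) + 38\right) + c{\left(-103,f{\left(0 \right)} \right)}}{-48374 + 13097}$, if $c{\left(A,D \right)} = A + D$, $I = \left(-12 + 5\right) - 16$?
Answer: $- \frac{2180}{35277} \approx -0.061797$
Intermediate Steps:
$Y = -16$
$I = -23$ ($I = -7 - 16 = -23$)
$f{\left(d \right)} = -9 - 16 d$
$\frac{\left(I \left(-98\right) + 38\right) + c{\left(-103,f{\left(0 \right)} \right)}}{-48374 + 13097} = \frac{\left(\left(-23\right) \left(-98\right) + 38\right) - 112}{-48374 + 13097} = \frac{\left(2254 + 38\right) + \left(-103 + \left(-9 + 0\right)\right)}{-35277} = \left(2292 - 112\right) \left(- \frac{1}{35277}\right) = 2180 \left(- \frac{1}{35277}\right) = - \frac{2180}{35277}$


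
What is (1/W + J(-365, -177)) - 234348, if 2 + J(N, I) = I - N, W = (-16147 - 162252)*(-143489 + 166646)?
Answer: -967366692536167/4131185643 ≈ -2.3416e+5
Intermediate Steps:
W = -4131185643 (W = -178399*23157 = -4131185643)
J(N, I) = -2 + I - N (J(N, I) = -2 + (I - N) = -2 + I - N)
(1/W + J(-365, -177)) - 234348 = (1/(-4131185643) + (-2 - 177 - 1*(-365))) - 234348 = (-1/4131185643 + (-2 - 177 + 365)) - 234348 = (-1/4131185643 + 186) - 234348 = 768400529597/4131185643 - 234348 = -967366692536167/4131185643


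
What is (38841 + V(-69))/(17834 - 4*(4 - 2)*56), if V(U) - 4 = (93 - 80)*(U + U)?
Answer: 37051/17386 ≈ 2.1311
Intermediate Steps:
V(U) = 4 + 26*U (V(U) = 4 + (93 - 80)*(U + U) = 4 + 13*(2*U) = 4 + 26*U)
(38841 + V(-69))/(17834 - 4*(4 - 2)*56) = (38841 + (4 + 26*(-69)))/(17834 - 4*(4 - 2)*56) = (38841 + (4 - 1794))/(17834 - 4*2*56) = (38841 - 1790)/(17834 - 8*56) = 37051/(17834 - 448) = 37051/17386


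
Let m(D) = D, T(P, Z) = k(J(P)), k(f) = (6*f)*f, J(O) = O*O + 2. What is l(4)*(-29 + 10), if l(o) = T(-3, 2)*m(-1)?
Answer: 13794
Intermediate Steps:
J(O) = 2 + O**2 (J(O) = O**2 + 2 = 2 + O**2)
k(f) = 6*f**2
T(P, Z) = 6*(2 + P**2)**2
l(o) = -726 (l(o) = (6*(2 + (-3)**2)**2)*(-1) = (6*(2 + 9)**2)*(-1) = (6*11**2)*(-1) = (6*121)*(-1) = 726*(-1) = -726)
l(4)*(-29 + 10) = -726*(-29 + 10) = -726*(-19) = 13794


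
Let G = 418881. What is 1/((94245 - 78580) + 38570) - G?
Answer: -22718011034/54235 ≈ -4.1888e+5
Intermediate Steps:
1/((94245 - 78580) + 38570) - G = 1/((94245 - 78580) + 38570) - 1*418881 = 1/(15665 + 38570) - 418881 = 1/54235 - 418881 = -22718011034/54235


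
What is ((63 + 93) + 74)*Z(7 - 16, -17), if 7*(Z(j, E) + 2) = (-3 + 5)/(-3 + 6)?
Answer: -9200/21 ≈ -438.10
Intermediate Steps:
Z(j, E) = -40/21 (Z(j, E) = -2 + ((-3 + 5)/(-3 + 6))/7 = -2 + (2/3)/7 = -2 + (2*(⅓))/7 = -2 + (⅐)*(⅔) = -2 + 2/21 = -40/21)
((63 + 93) + 74)*Z(7 - 16, -17) = ((63 + 93) + 74)*(-40/21) = (156 + 74)*(-40/21) = 230*(-40/21) = -9200/21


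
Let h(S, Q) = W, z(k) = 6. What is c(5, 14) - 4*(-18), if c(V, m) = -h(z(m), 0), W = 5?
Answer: 67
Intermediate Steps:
h(S, Q) = 5
c(V, m) = -5 (c(V, m) = -1*5 = -5)
c(5, 14) - 4*(-18) = -5 - 4*(-18) = -5 + 72 = 67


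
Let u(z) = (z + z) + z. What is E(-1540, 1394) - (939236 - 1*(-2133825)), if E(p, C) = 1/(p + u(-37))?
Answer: -5073623712/1651 ≈ -3.0731e+6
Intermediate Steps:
u(z) = 3*z (u(z) = 2*z + z = 3*z)
E(p, C) = 1/(-111 + p) (E(p, C) = 1/(p + 3*(-37)) = 1/(p - 111) = 1/(-111 + p))
E(-1540, 1394) - (939236 - 1*(-2133825)) = 1/(-111 - 1540) - (939236 - 1*(-2133825)) = 1/(-1651) - (939236 + 2133825) = -1/1651 - 1*3073061 = -1/1651 - 3073061 = -5073623712/1651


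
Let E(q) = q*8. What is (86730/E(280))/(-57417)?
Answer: -413/612448 ≈ -0.00067434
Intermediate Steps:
E(q) = 8*q
(86730/E(280))/(-57417) = (86730/((8*280)))/(-57417) = (86730/2240)*(-1/57417) = (86730*(1/2240))*(-1/57417) = (1239/32)*(-1/57417) = -413/612448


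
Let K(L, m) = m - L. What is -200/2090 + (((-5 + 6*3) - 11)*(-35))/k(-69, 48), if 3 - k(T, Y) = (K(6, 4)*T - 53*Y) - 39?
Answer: -31795/255816 ≈ -0.12429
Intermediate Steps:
k(T, Y) = 42 + 2*T + 53*Y (k(T, Y) = 3 - (((4 - 1*6)*T - 53*Y) - 39) = 3 - (((4 - 6)*T - 53*Y) - 39) = 3 - ((-2*T - 53*Y) - 39) = 3 - ((-53*Y - 2*T) - 39) = 3 - (-39 - 53*Y - 2*T) = 3 + (39 + 2*T + 53*Y) = 42 + 2*T + 53*Y)
-200/2090 + (((-5 + 6*3) - 11)*(-35))/k(-69, 48) = -200/2090 + (((-5 + 6*3) - 11)*(-35))/(42 + 2*(-69) + 53*48) = -200*1/2090 + (((-5 + 18) - 11)*(-35))/(42 - 138 + 2544) = -20/209 + ((13 - 11)*(-35))/2448 = -20/209 + (2*(-35))*(1/2448) = -20/209 - 70*1/2448 = -20/209 - 35/1224 = -31795/255816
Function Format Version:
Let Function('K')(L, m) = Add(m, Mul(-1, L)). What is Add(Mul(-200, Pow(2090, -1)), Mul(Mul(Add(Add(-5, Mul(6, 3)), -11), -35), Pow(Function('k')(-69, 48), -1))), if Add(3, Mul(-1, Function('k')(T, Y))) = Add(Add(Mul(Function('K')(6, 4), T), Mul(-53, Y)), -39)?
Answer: Rational(-31795, 255816) ≈ -0.12429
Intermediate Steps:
Function('k')(T, Y) = Add(42, Mul(2, T), Mul(53, Y)) (Function('k')(T, Y) = Add(3, Mul(-1, Add(Add(Mul(Add(4, Mul(-1, 6)), T), Mul(-53, Y)), -39))) = Add(3, Mul(-1, Add(Add(Mul(Add(4, -6), T), Mul(-53, Y)), -39))) = Add(3, Mul(-1, Add(Add(Mul(-2, T), Mul(-53, Y)), -39))) = Add(3, Mul(-1, Add(Add(Mul(-53, Y), Mul(-2, T)), -39))) = Add(3, Mul(-1, Add(-39, Mul(-53, Y), Mul(-2, T)))) = Add(3, Add(39, Mul(2, T), Mul(53, Y))) = Add(42, Mul(2, T), Mul(53, Y)))
Add(Mul(-200, Pow(2090, -1)), Mul(Mul(Add(Add(-5, Mul(6, 3)), -11), -35), Pow(Function('k')(-69, 48), -1))) = Add(Mul(-200, Pow(2090, -1)), Mul(Mul(Add(Add(-5, Mul(6, 3)), -11), -35), Pow(Add(42, Mul(2, -69), Mul(53, 48)), -1))) = Add(Mul(-200, Rational(1, 2090)), Mul(Mul(Add(Add(-5, 18), -11), -35), Pow(Add(42, -138, 2544), -1))) = Add(Rational(-20, 209), Mul(Mul(Add(13, -11), -35), Pow(2448, -1))) = Add(Rational(-20, 209), Mul(Mul(2, -35), Rational(1, 2448))) = Add(Rational(-20, 209), Mul(-70, Rational(1, 2448))) = Add(Rational(-20, 209), Rational(-35, 1224)) = Rational(-31795, 255816)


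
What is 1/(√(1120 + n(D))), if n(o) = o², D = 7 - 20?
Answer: √1289/1289 ≈ 0.027853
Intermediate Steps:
D = -13
1/(√(1120 + n(D))) = 1/(√(1120 + (-13)²)) = 1/(√(1120 + 169)) = 1/(√1289) = √1289/1289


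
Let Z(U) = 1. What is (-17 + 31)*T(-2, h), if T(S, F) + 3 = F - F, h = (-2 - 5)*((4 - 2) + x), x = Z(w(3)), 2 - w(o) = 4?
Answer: -42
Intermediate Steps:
w(o) = -2 (w(o) = 2 - 1*4 = 2 - 4 = -2)
x = 1
h = -21 (h = (-2 - 5)*((4 - 2) + 1) = -7*(2 + 1) = -7*3 = -21)
T(S, F) = -3 (T(S, F) = -3 + (F - F) = -3 + 0 = -3)
(-17 + 31)*T(-2, h) = (-17 + 31)*(-3) = 14*(-3) = -42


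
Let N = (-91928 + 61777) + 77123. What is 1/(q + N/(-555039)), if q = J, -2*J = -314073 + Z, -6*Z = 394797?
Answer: 2220156/421687917167 ≈ 5.2649e-6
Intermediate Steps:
Z = -131599/2 (Z = -⅙*394797 = -131599/2 ≈ -65800.)
N = 46972 (N = -30151 + 77123 = 46972)
J = 759745/4 (J = -(-314073 - 131599/2)/2 = -½*(-759745/2) = 759745/4 ≈ 1.8994e+5)
q = 759745/4 ≈ 1.8994e+5
1/(q + N/(-555039)) = 1/(759745/4 + 46972/(-555039)) = 1/(759745/4 + 46972*(-1/555039)) = 1/(759745/4 - 46972/555039) = 1/(421687917167/2220156) = 2220156/421687917167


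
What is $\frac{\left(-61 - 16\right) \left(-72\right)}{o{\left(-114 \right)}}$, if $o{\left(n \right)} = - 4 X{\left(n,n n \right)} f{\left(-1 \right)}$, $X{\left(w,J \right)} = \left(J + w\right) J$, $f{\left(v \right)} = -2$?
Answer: $\frac{77}{18601608} \approx 4.1394 \cdot 10^{-6}$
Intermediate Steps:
$X{\left(w,J \right)} = J \left(J + w\right)$
$o{\left(n \right)} = 8 n^{2} \left(n + n^{2}\right)$ ($o{\left(n \right)} = - 4 n n \left(n n + n\right) \left(-2\right) = - 4 n^{2} \left(n^{2} + n\right) \left(-2\right) = - 4 n^{2} \left(n + n^{2}\right) \left(-2\right) = 8 n^{2} \left(n + n^{2}\right)$)
$\frac{\left(-61 - 16\right) \left(-72\right)}{o{\left(-114 \right)}} = \frac{\left(-61 - 16\right) \left(-72\right)}{8 \left(-114\right)^{3} \left(1 - 114\right)} = \frac{\left(-77\right) \left(-72\right)}{8 \left(-1481544\right) \left(-113\right)} = \frac{5544}{1339315776} = 5544 \cdot \frac{1}{1339315776} = \frac{77}{18601608}$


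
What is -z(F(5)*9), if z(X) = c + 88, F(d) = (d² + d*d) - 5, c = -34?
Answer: -54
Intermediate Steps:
F(d) = -5 + 2*d² (F(d) = (d² + d²) - 5 = 2*d² - 5 = -5 + 2*d²)
z(X) = 54 (z(X) = -34 + 88 = 54)
-z(F(5)*9) = -1*54 = -54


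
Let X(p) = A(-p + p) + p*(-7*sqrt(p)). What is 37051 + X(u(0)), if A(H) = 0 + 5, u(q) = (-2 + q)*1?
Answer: 37056 + 14*I*sqrt(2) ≈ 37056.0 + 19.799*I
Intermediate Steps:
u(q) = -2 + q
A(H) = 5
X(p) = 5 - 7*p**(3/2) (X(p) = 5 + p*(-7*sqrt(p)) = 5 - 7*p**(3/2))
37051 + X(u(0)) = 37051 + (5 - 7*(-2 + 0)**(3/2)) = 37051 + (5 - (-14)*I*sqrt(2)) = 37051 + (5 + 14*I*sqrt(2)) = 37056 + 14*I*sqrt(2)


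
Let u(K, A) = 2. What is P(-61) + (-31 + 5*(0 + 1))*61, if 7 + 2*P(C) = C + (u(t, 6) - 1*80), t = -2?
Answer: -1659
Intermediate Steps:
P(C) = -85/2 + C/2 (P(C) = -7/2 + (C + (2 - 1*80))/2 = -7/2 + (C + (2 - 80))/2 = -7/2 + (C - 78)/2 = -7/2 + (-78 + C)/2 = -7/2 + (-39 + C/2) = -85/2 + C/2)
P(-61) + (-31 + 5*(0 + 1))*61 = (-85/2 + (1/2)*(-61)) + (-31 + 5*(0 + 1))*61 = (-85/2 - 61/2) + (-31 + 5*1)*61 = -73 + (-31 + 5)*61 = -73 - 26*61 = -73 - 1586 = -1659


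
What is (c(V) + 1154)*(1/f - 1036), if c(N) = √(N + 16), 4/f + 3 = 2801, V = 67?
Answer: -388321 - 673*√83/2 ≈ -3.9139e+5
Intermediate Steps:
f = 2/1399 (f = 4/(-3 + 2801) = 4/2798 = 4*(1/2798) = 2/1399 ≈ 0.0014296)
c(N) = √(16 + N)
(c(V) + 1154)*(1/f - 1036) = (√(16 + 67) + 1154)*(1/(2/1399) - 1036) = (√83 + 1154)*(1399/2 - 1036) = (1154 + √83)*(-673/2) = -388321 - 673*√83/2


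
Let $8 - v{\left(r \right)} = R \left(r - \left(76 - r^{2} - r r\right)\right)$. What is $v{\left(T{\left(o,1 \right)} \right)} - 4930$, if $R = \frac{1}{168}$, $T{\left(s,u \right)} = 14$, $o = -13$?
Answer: $- \frac{137871}{28} \approx -4924.0$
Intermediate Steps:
$R = \frac{1}{168} \approx 0.0059524$
$v{\left(r \right)} = \frac{355}{42} - \frac{r^{2}}{84} - \frac{r}{168}$ ($v{\left(r \right)} = 8 - \frac{r - \left(76 - r^{2} - r r\right)}{168} = 8 - \frac{r + \left(\left(r^{2} + r^{2}\right) - 76\right)}{168} = 8 - \frac{r + \left(2 r^{2} - 76\right)}{168} = 8 - \frac{r + \left(-76 + 2 r^{2}\right)}{168} = 8 - \frac{-76 + r + 2 r^{2}}{168} = 8 - \left(- \frac{19}{42} + \frac{r^{2}}{84} + \frac{r}{168}\right) = \frac{355}{42} - \frac{r^{2}}{84} - \frac{r}{168}$)
$v{\left(T{\left(o,1 \right)} \right)} - 4930 = \left(\frac{355}{42} - \frac{14^{2}}{84} - \frac{1}{12}\right) - 4930 = \left(\frac{355}{42} - \frac{7}{3} - \frac{1}{12}\right) - 4930 = \frac{169}{28} - 4930 = - \frac{137871}{28}$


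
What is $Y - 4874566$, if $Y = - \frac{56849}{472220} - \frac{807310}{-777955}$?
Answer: $- \frac{18849989872953181}{3867009580} \approx -4.8746 \cdot 10^{6}$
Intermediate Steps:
$Y = \frac{3547389099}{3867009580}$ ($Y = \left(-56849\right) \frac{1}{472220} - - \frac{8498}{8189} = - \frac{56849}{472220} + \frac{8498}{8189} = \frac{3547389099}{3867009580} \approx 0.91735$)
$Y - 4874566 = \frac{3547389099}{3867009580} - 4874566 = - \frac{18849989872953181}{3867009580}$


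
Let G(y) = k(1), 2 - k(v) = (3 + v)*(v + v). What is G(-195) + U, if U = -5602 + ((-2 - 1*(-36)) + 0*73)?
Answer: -5574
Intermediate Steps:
k(v) = 2 - 2*v*(3 + v) (k(v) = 2 - (3 + v)*(v + v) = 2 - (3 + v)*2*v = 2 - 2*v*(3 + v))
G(y) = -6 (G(y) = 2 - 6*1 - 2*1**2 = 2 - 6 - 2*1 = 2 - 6 - 2 = -6)
U = -5568 (U = -5602 + ((-2 + 36) + 0) = -5602 + (34 + 0) = -5602 + 34 = -5568)
G(-195) + U = -6 - 5568 = -5574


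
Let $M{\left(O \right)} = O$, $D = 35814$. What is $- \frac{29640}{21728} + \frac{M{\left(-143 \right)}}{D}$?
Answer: $- \frac{66539629}{48635412} \approx -1.3681$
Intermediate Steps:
$- \frac{29640}{21728} + \frac{M{\left(-143 \right)}}{D} = - \frac{29640}{21728} - \frac{143}{35814} = \left(-29640\right) \frac{1}{21728} - \frac{143}{35814} = - \frac{3705}{2716} - \frac{143}{35814} = - \frac{66539629}{48635412}$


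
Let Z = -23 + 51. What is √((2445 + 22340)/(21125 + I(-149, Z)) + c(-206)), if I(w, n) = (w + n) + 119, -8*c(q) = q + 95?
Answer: √11936527502/28164 ≈ 3.8792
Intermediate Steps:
c(q) = -95/8 - q/8 (c(q) = -(q + 95)/8 = -(95 + q)/8 = -95/8 - q/8)
Z = 28
I(w, n) = 119 + n + w (I(w, n) = (n + w) + 119 = 119 + n + w)
√((2445 + 22340)/(21125 + I(-149, Z)) + c(-206)) = √((2445 + 22340)/(21125 + (119 + 28 - 149)) + (-95/8 - ⅛*(-206))) = √(24785/(21125 - 2) + (-95/8 + 103/4)) = √(24785/21123 + 111/8) = √(2542933/168984) = √11936527502/28164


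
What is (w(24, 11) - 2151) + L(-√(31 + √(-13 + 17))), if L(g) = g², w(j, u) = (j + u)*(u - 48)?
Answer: -3413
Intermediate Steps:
w(j, u) = (-48 + u)*(j + u) (w(j, u) = (j + u)*(-48 + u) = (-48 + u)*(j + u))
(w(24, 11) - 2151) + L(-√(31 + √(-13 + 17))) = ((11² - 48*24 - 48*11 + 24*11) - 2151) + (-√(31 + √(-13 + 17)))² = ((121 - 1152 - 528 + 264) - 2151) + (-√(31 + √4))² = (-1295 - 2151) + (-√(31 + 2))² = -3446 + (-√33)² = -3446 + 33 = -3413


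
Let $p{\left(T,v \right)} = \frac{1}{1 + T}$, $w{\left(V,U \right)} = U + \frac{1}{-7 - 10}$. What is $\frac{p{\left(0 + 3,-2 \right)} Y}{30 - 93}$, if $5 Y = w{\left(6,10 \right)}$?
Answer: $- \frac{169}{21420} \approx -0.0078898$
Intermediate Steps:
$w{\left(V,U \right)} = - \frac{1}{17} + U$ ($w{\left(V,U \right)} = U + \frac{1}{-17} = U - \frac{1}{17} = - \frac{1}{17} + U$)
$Y = \frac{169}{85}$ ($Y = \frac{- \frac{1}{17} + 10}{5} = \frac{1}{5} \cdot \frac{169}{17} = \frac{169}{85} \approx 1.9882$)
$\frac{p{\left(0 + 3,-2 \right)} Y}{30 - 93} = \frac{\frac{1}{1 + \left(0 + 3\right)} \frac{169}{85}}{30 - 93} = \frac{\frac{1}{1 + 3} \cdot \frac{169}{85}}{-63} = \frac{1}{4} \cdot \frac{169}{85} \left(- \frac{1}{63}\right) = \frac{169}{340} \left(- \frac{1}{63}\right) = - \frac{169}{21420}$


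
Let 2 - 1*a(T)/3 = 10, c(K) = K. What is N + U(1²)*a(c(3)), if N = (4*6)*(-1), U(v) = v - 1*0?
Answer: -48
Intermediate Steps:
U(v) = v (U(v) = v + 0 = v)
N = -24 (N = 24*(-1) = -24)
a(T) = -24 (a(T) = 6 - 3*10 = 6 - 30 = -24)
N + U(1²)*a(c(3)) = -24 + 1²*(-24) = -24 + 1*(-24) = -24 - 24 = -48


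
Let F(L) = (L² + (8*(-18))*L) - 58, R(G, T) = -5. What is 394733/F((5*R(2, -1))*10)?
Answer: 394733/98442 ≈ 4.0098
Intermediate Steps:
F(L) = -58 + L² - 144*L (F(L) = (L² - 144*L) - 58 = -58 + L² - 144*L)
394733/F((5*R(2, -1))*10) = 394733/(-58 + ((5*(-5))*10)² - 144*5*(-5)*10) = 394733/(-58 + (-25*10)² - (-3600)*10) = 394733/(-58 + (-250)² - 144*(-250)) = 394733/(-58 + 62500 + 36000) = 394733/98442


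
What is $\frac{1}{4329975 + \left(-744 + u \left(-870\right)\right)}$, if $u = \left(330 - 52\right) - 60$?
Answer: $\frac{1}{4139571} \approx 2.4157 \cdot 10^{-7}$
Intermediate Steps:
$u = 218$ ($u = 278 - 60 = 218$)
$\frac{1}{4329975 + \left(-744 + u \left(-870\right)\right)} = \frac{1}{4329975 + \left(-744 + 218 \left(-870\right)\right)} = \frac{1}{4329975 - 190404} = \frac{1}{4139571}$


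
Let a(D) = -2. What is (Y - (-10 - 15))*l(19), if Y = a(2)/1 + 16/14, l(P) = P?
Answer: 3211/7 ≈ 458.71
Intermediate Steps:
Y = -6/7 (Y = -2/1 + 16/14 = -2*1 + 16*(1/14) = -2 + 8/7 = -6/7 ≈ -0.85714)
(Y - (-10 - 15))*l(19) = (-6/7 - (-10 - 15))*19 = (-6/7 - 1*(-25))*19 = (-6/7 + 25)*19 = (169/7)*19 = 3211/7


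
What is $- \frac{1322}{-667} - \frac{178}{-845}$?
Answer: $\frac{1235816}{563615} \approx 2.1927$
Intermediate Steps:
$- \frac{1322}{-667} - \frac{178}{-845} = \left(-1322\right) \left(- \frac{1}{667}\right) - - \frac{178}{845} = \frac{1322}{667} + \frac{178}{845} = \frac{1235816}{563615}$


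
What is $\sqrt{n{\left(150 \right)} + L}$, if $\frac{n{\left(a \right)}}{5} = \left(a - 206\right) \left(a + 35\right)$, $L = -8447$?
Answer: $i \sqrt{60247} \approx 245.45 i$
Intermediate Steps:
$n{\left(a \right)} = 5 \left(-206 + a\right) \left(35 + a\right)$ ($n{\left(a \right)} = 5 \left(a - 206\right) \left(a + 35\right) = 5 \left(-206 + a\right) \left(35 + a\right)$)
$\sqrt{n{\left(150 \right)} + L} = \sqrt{\left(-36050 - 128250 + 5 \cdot 150^{2}\right) - 8447} = \sqrt{\left(-36050 - 128250 + 5 \cdot 22500\right) - 8447} = \sqrt{\left(-36050 - 128250 + 112500\right) - 8447} = \sqrt{-51800 - 8447} = \sqrt{-60247} = i \sqrt{60247}$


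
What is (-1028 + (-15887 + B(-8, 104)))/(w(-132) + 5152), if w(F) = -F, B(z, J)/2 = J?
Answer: -16707/5284 ≈ -3.1618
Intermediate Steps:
B(z, J) = 2*J
(-1028 + (-15887 + B(-8, 104)))/(w(-132) + 5152) = (-1028 + (-15887 + 2*104))/(-1*(-132) + 5152) = (-1028 + (-15887 + 208))/(132 + 5152) = (-1028 - 15679)/5284 = -16707*1/5284 = -16707/5284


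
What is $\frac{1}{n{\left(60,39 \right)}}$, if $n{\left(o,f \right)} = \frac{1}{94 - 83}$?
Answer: $11$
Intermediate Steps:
$n{\left(o,f \right)} = \frac{1}{11}$
$\frac{1}{n{\left(60,39 \right)}} = \frac{1}{\frac{1}{11}} = 11$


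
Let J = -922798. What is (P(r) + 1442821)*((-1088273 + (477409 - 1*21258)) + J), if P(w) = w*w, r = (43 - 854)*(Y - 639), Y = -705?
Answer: -1847348460259688840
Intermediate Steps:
r = 1089984 (r = (43 - 854)*(-705 - 639) = -811*(-1344) = 1089984)
P(w) = w²
(P(r) + 1442821)*((-1088273 + (477409 - 1*21258)) + J) = (1089984² + 1442821)*((-1088273 + (477409 - 1*21258)) - 922798) = (1188065120256 + 1442821)*((-1088273 + (477409 - 21258)) - 922798) = 1188066563077*((-1088273 + 456151) - 922798) = 1188066563077*(-632122 - 922798) = 1188066563077*(-1554920) = -1847348460259688840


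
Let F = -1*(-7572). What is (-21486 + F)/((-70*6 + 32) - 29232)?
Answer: 6957/14810 ≈ 0.46975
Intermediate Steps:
F = 7572
(-21486 + F)/((-70*6 + 32) - 29232) = (-21486 + 7572)/((-70*6 + 32) - 29232) = -13914/((-420 + 32) - 29232) = -13914/(-388 - 29232) = -13914/(-29620) = -13914*(-1/29620) = 6957/14810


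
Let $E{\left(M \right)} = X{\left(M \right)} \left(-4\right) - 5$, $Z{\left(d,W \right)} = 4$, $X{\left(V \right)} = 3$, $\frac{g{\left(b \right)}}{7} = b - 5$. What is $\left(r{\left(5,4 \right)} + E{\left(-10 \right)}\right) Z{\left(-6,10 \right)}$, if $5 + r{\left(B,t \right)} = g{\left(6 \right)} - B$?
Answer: $-80$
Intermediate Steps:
$g{\left(b \right)} = -35 + 7 b$ ($g{\left(b \right)} = 7 \left(b - 5\right) = 7 \left(-5 + b\right) = -35 + 7 b$)
$E{\left(M \right)} = -17$ ($E{\left(M \right)} = 3 \left(-4\right) - 5 = -12 - 5 = -17$)
$r{\left(B,t \right)} = 2 - B$ ($r{\left(B,t \right)} = -5 - \left(-7 + B\right) = 2 - B$)
$\left(r{\left(5,4 \right)} + E{\left(-10 \right)}\right) Z{\left(-6,10 \right)} = \left(\left(2 - 5\right) - 17\right) 4 = \left(-3 - 17\right) 4 = \left(-20\right) 4 = -80$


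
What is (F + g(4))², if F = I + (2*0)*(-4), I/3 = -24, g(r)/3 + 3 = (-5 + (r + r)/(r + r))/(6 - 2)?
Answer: 7056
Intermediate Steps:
g(r) = -12 (g(r) = -9 + 3*((-5 + (r + r)/(r + r))/(6 - 2)) = -9 + 3*((-5 + (2*r)/((2*r)))/4) = -9 + 3*((-5 + (2*r)*(1/(2*r)))*(¼)) = -9 + 3*((-5 + 1)*(¼)) = -9 + 3*(-4*¼) = -9 + 3*(-1) = -9 - 3 = -12)
I = -72 (I = 3*(-24) = -72)
F = -72 (F = -72 + (2*0)*(-4) = -72 + 0*(-4) = -72 + 0 = -72)
(F + g(4))² = (-72 - 12)² = (-84)² = 7056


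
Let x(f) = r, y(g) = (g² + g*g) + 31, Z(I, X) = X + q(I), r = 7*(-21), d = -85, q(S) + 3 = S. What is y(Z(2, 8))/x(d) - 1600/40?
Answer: -2003/49 ≈ -40.878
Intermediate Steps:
q(S) = -3 + S
r = -147
Z(I, X) = -3 + I + X (Z(I, X) = X + (-3 + I) = -3 + I + X)
y(g) = 31 + 2*g² (y(g) = (g² + g²) + 31 = 2*g² + 31 = 31 + 2*g²)
x(f) = -147
y(Z(2, 8))/x(d) - 1600/40 = (31 + 2*(-3 + 2 + 8)²)/(-147) - 1600/40 = (31 + 2*7²)*(-1/147) - 1600*1/40 = (31 + 2*49)*(-1/147) - 40 = (31 + 98)*(-1/147) - 40 = 129*(-1/147) - 40 = -43/49 - 40 = -2003/49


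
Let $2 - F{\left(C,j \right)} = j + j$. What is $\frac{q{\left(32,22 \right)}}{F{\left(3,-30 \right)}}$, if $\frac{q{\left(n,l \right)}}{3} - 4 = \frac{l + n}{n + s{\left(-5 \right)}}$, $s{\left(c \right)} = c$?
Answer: $\frac{9}{31} \approx 0.29032$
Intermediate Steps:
$q{\left(n,l \right)} = 12 + \frac{3 \left(l + n\right)}{-5 + n}$ ($q{\left(n,l \right)} = 12 + 3 \frac{l + n}{n - 5} = 12 + 3 \frac{l + n}{-5 + n} = 12 + \frac{3 \left(l + n\right)}{-5 + n}$)
$F{\left(C,j \right)} = 2 - 2 j$ ($F{\left(C,j \right)} = 2 - \left(j + j\right) = 2 - 2 j$)
$\frac{q{\left(32,22 \right)}}{F{\left(3,-30 \right)}} = \frac{3 \frac{1}{-5 + 32} \left(-20 + 22 + 5 \cdot 32\right)}{2 - -60} = \frac{3 \cdot \frac{1}{27} \left(-20 + 22 + 160\right)}{2 + 60} = \frac{3 \cdot \frac{1}{27} \cdot 162}{62} = 18 \cdot \frac{1}{62} = \frac{9}{31}$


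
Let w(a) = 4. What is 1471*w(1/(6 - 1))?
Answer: 5884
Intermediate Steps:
1471*w(1/(6 - 1)) = 1471*4 = 5884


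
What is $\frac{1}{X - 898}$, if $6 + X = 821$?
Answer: $- \frac{1}{83} \approx -0.012048$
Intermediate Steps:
$X = 815$ ($X = -6 + 821 = 815$)
$\frac{1}{X - 898} = \frac{1}{815 - 898} = \frac{1}{-83} = - \frac{1}{83}$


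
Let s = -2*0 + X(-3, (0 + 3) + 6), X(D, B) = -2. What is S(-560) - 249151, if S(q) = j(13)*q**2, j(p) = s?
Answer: -876351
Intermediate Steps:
s = -2 (s = -2*0 - 2 = 0 - 2 = -2)
j(p) = -2
S(q) = -2*q**2
S(-560) - 249151 = -2*(-560)**2 - 249151 = -2*313600 - 249151 = -627200 - 249151 = -876351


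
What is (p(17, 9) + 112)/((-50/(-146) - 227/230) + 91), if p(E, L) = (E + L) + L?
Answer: 2468130/1517069 ≈ 1.6269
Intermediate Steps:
p(E, L) = E + 2*L
(p(17, 9) + 112)/((-50/(-146) - 227/230) + 91) = ((17 + 2*9) + 112)/((-50/(-146) - 227/230) + 91) = ((17 + 18) + 112)/((-50*(-1/146) - 227*1/230) + 91) = (35 + 112)/((25/73 - 227/230) + 91) = 147/(-10821/16790 + 91) = 147/(1517069/16790) = 147*(16790/1517069) = 2468130/1517069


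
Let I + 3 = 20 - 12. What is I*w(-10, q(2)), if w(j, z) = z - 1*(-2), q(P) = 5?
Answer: 35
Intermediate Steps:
w(j, z) = 2 + z (w(j, z) = z + 2 = 2 + z)
I = 5 (I = -3 + (20 - 12) = -3 + 8 = 5)
I*w(-10, q(2)) = 5*(2 + 5) = 5*7 = 35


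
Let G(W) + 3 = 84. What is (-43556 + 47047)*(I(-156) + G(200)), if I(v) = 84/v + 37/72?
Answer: 264593363/936 ≈ 2.8269e+5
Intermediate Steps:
G(W) = 81 (G(W) = -3 + 84 = 81)
I(v) = 37/72 + 84/v (I(v) = 84/v + 37*(1/72) = 84/v + 37/72 = 37/72 + 84/v)
(-43556 + 47047)*(I(-156) + G(200)) = (-43556 + 47047)*((37/72 + 84/(-156)) + 81) = 3491*((37/72 + 84*(-1/156)) + 81) = 3491*((37/72 - 7/13) + 81) = 3491*(-23/936 + 81) = 3491*(75793/936) = 264593363/936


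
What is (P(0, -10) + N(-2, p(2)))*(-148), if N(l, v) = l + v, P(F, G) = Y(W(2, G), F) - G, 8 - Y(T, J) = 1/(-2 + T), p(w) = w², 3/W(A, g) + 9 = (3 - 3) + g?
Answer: -124172/41 ≈ -3028.6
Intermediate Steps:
W(A, g) = 3/(-9 + g) (W(A, g) = 3/(-9 + ((3 - 3) + g)) = 3/(-9 + (0 + g)) = 3/(-9 + g))
Y(T, J) = 8 - 1/(-2 + T)
P(F, G) = -G + (-17 + 24/(-9 + G))/(-2 + 3/(-9 + G)) (P(F, G) = (-17 + 8*(3/(-9 + G)))/(-2 + 3/(-9 + G)) - G = (-17 + 24/(-9 + G))/(-2 + 3/(-9 + G)) - G = -G + (-17 + 24/(-9 + G))/(-2 + 3/(-9 + G)))
(P(0, -10) + N(-2, p(2)))*(-148) = ((-177 - 2*(-10)² + 38*(-10))/(-21 + 2*(-10)) + (-2 + 2²))*(-148) = ((-177 - 2*100 - 380)/(-21 - 20) + (-2 + 4))*(-148) = ((-177 - 200 - 380)/(-41) + 2)*(-148) = (-1/41*(-757) + 2)*(-148) = (757/41 + 2)*(-148) = (839/41)*(-148) = -124172/41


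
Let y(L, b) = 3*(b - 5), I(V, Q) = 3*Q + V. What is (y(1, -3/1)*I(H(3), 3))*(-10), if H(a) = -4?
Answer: 1200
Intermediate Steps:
I(V, Q) = V + 3*Q
y(L, b) = -15 + 3*b (y(L, b) = 3*(-5 + b) = -15 + 3*b)
(y(1, -3/1)*I(H(3), 3))*(-10) = ((-15 + 3*(-3/1))*(-4 + 3*3))*(-10) = ((-15 + 3*(-3*1))*(-4 + 9))*(-10) = ((-15 + 3*(-3))*5)*(-10) = ((-15 - 9)*5)*(-10) = -24*5*(-10) = -120*(-10) = 1200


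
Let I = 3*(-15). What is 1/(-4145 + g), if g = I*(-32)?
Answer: -1/2705 ≈ -0.00036969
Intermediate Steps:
I = -45
g = 1440 (g = -45*(-32) = 1440)
1/(-4145 + g) = 1/(-4145 + 1440) = 1/(-2705) = -1/2705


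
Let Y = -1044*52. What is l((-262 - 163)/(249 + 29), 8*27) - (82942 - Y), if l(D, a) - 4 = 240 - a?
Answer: -137202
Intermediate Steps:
Y = -54288
l(D, a) = 244 - a (l(D, a) = 4 + (240 - a) = 244 - a)
l((-262 - 163)/(249 + 29), 8*27) - (82942 - Y) = (244 - 8*27) - (82942 - 1*(-54288)) = (244 - 1*216) - (82942 + 54288) = (244 - 216) - 1*137230 = 28 - 137230 = -137202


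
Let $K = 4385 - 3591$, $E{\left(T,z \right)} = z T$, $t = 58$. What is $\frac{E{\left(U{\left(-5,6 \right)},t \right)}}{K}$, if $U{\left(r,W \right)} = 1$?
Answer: $\frac{29}{397} \approx 0.073048$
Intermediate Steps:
$E{\left(T,z \right)} = T z$
$K = 794$
$\frac{E{\left(U{\left(-5,6 \right)},t \right)}}{K} = \frac{1 \cdot 58}{794} = 58 \cdot \frac{1}{794} = \frac{29}{397}$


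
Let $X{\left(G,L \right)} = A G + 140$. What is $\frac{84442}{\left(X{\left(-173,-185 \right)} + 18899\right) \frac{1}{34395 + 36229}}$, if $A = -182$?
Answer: $\frac{5963631808}{50525} \approx 1.1803 \cdot 10^{5}$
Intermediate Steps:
$X{\left(G,L \right)} = 140 - 182 G$ ($X{\left(G,L \right)} = - 182 G + 140 = 140 - 182 G$)
$\frac{84442}{\left(X{\left(-173,-185 \right)} + 18899\right) \frac{1}{34395 + 36229}} = \frac{84442}{\left(\left(140 - -31486\right) + 18899\right) \frac{1}{34395 + 36229}} = \frac{84442}{\left(\left(140 + 31486\right) + 18899\right) \frac{1}{70624}} = \frac{84442}{\left(31626 + 18899\right) \frac{1}{70624}} = \frac{84442}{50525 \cdot \frac{1}{70624}} = \frac{84442}{\frac{50525}{70624}} = 84442 \cdot \frac{70624}{50525} = \frac{5963631808}{50525}$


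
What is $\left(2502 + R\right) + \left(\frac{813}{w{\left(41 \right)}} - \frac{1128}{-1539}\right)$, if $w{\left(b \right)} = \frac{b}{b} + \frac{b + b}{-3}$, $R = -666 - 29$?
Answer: $\frac{72010786}{40527} \approx 1776.9$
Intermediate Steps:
$R = -695$
$w{\left(b \right)} = 1 - \frac{2 b}{3}$ ($w{\left(b \right)} = 1 + 2 b \left(- \frac{1}{3}\right) = 1 - \frac{2 b}{3}$)
$\left(2502 + R\right) + \left(\frac{813}{w{\left(41 \right)}} - \frac{1128}{-1539}\right) = \left(2502 - 695\right) + \left(\frac{813}{1 - \frac{82}{3}} - \frac{1128}{-1539}\right) = 1807 + \left(\frac{813}{1 - \frac{82}{3}} - - \frac{376}{513}\right) = 1807 + \left(\frac{813}{- \frac{79}{3}} + \frac{376}{513}\right) = 1807 + \left(813 \left(- \frac{3}{79}\right) + \frac{376}{513}\right) = 1807 + \left(- \frac{2439}{79} + \frac{376}{513}\right) = 1807 - \frac{1221503}{40527} = \frac{72010786}{40527}$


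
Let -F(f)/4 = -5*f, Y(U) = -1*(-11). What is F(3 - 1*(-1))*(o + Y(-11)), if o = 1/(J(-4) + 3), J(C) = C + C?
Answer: 864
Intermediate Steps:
J(C) = 2*C
Y(U) = 11
F(f) = 20*f (F(f) = -(-20)*f = 20*f)
o = -1/5 (o = 1/(2*(-4) + 3) = 1/(-8 + 3) = 1/(-5) = -1/5 ≈ -0.20000)
F(3 - 1*(-1))*(o + Y(-11)) = (20*(3 - 1*(-1)))*(-1/5 + 11) = (20*(3 + 1))*(54/5) = (20*4)*(54/5) = 80*(54/5) = 864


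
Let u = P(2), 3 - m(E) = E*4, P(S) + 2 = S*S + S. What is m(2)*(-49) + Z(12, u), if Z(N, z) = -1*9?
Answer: 236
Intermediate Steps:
P(S) = -2 + S + S² (P(S) = -2 + (S*S + S) = -2 + (S² + S) = -2 + (S + S²) = -2 + S + S²)
m(E) = 3 - 4*E (m(E) = 3 - E*4 = 3 - 4*E)
u = 4 (u = -2 + 2 + 2² = -2 + 2 + 4 = 4)
Z(N, z) = -9
m(2)*(-49) + Z(12, u) = (3 - 4*2)*(-49) - 9 = (3 - 8)*(-49) - 9 = -5*(-49) - 9 = 245 - 9 = 236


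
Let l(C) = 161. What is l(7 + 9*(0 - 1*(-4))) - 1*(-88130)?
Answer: 88291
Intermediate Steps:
l(7 + 9*(0 - 1*(-4))) - 1*(-88130) = 161 - 1*(-88130) = 161 + 88130 = 88291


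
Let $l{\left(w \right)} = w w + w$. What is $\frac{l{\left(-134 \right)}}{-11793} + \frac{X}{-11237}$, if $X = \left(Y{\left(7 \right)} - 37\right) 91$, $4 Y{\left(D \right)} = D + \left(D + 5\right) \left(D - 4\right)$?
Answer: $- \frac{688381141}{530071764} \approx -1.2987$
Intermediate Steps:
$Y{\left(D \right)} = \frac{D}{4} + \frac{\left(-4 + D\right) \left(5 + D\right)}{4}$ ($Y{\left(D \right)} = \frac{D + \left(D + 5\right) \left(D - 4\right)}{4} = \frac{D + \left(5 + D\right) \left(-4 + D\right)}{4} = \frac{D + \left(-4 + D\right) \left(5 + D\right)}{4} = \frac{D}{4} + \frac{\left(-4 + D\right) \left(5 + D\right)}{4}$)
$l{\left(w \right)} = w + w^{2}$ ($l{\left(w \right)} = w^{2} + w = w + w^{2}$)
$X = - \frac{9555}{4}$ ($X = \left(\left(-5 + \frac{1}{2} \cdot 7 + \frac{7^{2}}{4}\right) - 37\right) 91 = \left(\left(-5 + \frac{7}{2} + \frac{1}{4} \cdot 49\right) - 37\right) 91 = \left(\left(-5 + \frac{7}{2} + \frac{49}{4}\right) - 37\right) 91 = \left(\frac{43}{4} - 37\right) 91 = \left(- \frac{105}{4}\right) 91 = - \frac{9555}{4} \approx -2388.8$)
$\frac{l{\left(-134 \right)}}{-11793} + \frac{X}{-11237} = \frac{\left(-134\right) \left(1 - 134\right)}{-11793} - \frac{9555}{4 \left(-11237\right)} = \left(-134\right) \left(-133\right) \left(- \frac{1}{11793}\right) - - \frac{9555}{44948} = 17822 \left(- \frac{1}{11793}\right) + \frac{9555}{44948} = - \frac{17822}{11793} + \frac{9555}{44948} = - \frac{688381141}{530071764}$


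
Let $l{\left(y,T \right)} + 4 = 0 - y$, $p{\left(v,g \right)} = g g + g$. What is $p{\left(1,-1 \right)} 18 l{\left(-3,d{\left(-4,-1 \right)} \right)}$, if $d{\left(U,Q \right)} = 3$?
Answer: $0$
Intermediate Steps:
$p{\left(v,g \right)} = g + g^{2}$ ($p{\left(v,g \right)} = g^{2} + g = g + g^{2}$)
$l{\left(y,T \right)} = -4 - y$ ($l{\left(y,T \right)} = -4 + \left(0 - y\right) = -4 - y$)
$p{\left(1,-1 \right)} 18 l{\left(-3,d{\left(-4,-1 \right)} \right)} = - (1 - 1) 18 \left(-4 - -3\right) = \left(-1\right) 0 \cdot 18 \left(-4 + 3\right) = 0 \cdot 18 \left(-1\right) = 0 \left(-1\right) = 0$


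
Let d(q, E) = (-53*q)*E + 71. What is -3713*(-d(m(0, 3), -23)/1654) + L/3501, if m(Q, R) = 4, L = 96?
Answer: 21435755165/1930218 ≈ 11105.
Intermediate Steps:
d(q, E) = 71 - 53*E*q (d(q, E) = -53*E*q + 71 = 71 - 53*E*q)
-3713*(-d(m(0, 3), -23)/1654) + L/3501 = -3713/((-1654/(71 - 53*(-23)*4))) + 96/3501 = -3713/((-1654/(71 + 4876))) + 96*(1/3501) = -3713/((-1654/4947)) + 32/1167 = -3713/((-1654*1/4947)) + 32/1167 = -3713/(-1654/4947) + 32/1167 = -3713*(-4947/1654) + 32/1167 = 18368211/1654 + 32/1167 = 21435755165/1930218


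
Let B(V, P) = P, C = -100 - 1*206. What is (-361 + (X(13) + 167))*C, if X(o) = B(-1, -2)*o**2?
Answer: 162792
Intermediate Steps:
C = -306 (C = -100 - 206 = -306)
X(o) = -2*o**2
(-361 + (X(13) + 167))*C = (-361 + (-2*13**2 + 167))*(-306) = (-361 + (-2*169 + 167))*(-306) = (-361 + (-338 + 167))*(-306) = (-361 - 171)*(-306) = -532*(-306) = 162792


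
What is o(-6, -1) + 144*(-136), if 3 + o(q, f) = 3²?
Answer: -19578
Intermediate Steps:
o(q, f) = 6 (o(q, f) = -3 + 3² = -3 + 9 = 6)
o(-6, -1) + 144*(-136) = 6 + 144*(-136) = 6 - 19584 = -19578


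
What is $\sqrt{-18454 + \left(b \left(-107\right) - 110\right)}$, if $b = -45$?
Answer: $i \sqrt{13749} \approx 117.26 i$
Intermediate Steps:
$\sqrt{-18454 + \left(b \left(-107\right) - 110\right)} = \sqrt{-18454 - -4705} = \sqrt{-18454 + \left(4815 - 110\right)} = \sqrt{-18454 + 4705} = \sqrt{-13749} = i \sqrt{13749}$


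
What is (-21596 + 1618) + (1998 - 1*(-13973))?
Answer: -4007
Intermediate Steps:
(-21596 + 1618) + (1998 - 1*(-13973)) = -19978 + (1998 + 13973) = -19978 + 15971 = -4007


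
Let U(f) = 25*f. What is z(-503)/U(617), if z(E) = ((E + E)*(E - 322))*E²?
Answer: 8399392782/617 ≈ 1.3613e+7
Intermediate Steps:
z(E) = 2*E³*(-322 + E) (z(E) = ((2*E)*(-322 + E))*E² = (2*E*(-322 + E))*E² = 2*E³*(-322 + E))
z(-503)/U(617) = (2*(-503)³*(-322 - 503))/((25*617)) = (2*(-127263527)*(-825))/15425 = 209984819550*(1/15425) = 8399392782/617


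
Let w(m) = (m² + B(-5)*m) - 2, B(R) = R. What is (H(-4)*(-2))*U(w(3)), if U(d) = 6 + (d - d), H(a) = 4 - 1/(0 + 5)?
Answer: -228/5 ≈ -45.600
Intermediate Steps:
w(m) = -2 + m² - 5*m (w(m) = (m² - 5*m) - 2 = -2 + m² - 5*m)
H(a) = 19/5 (H(a) = 4 - 1/5 = 4 - 1*⅕ = 4 - ⅕ = 19/5)
U(d) = 6 (U(d) = 6 + 0 = 6)
(H(-4)*(-2))*U(w(3)) = ((19/5)*(-2))*6 = -38/5*6 = -228/5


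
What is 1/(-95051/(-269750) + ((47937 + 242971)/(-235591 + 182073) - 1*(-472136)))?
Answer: 7218240250/3407954385927209 ≈ 2.1181e-6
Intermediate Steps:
1/(-95051/(-269750) + ((47937 + 242971)/(-235591 + 182073) - 1*(-472136))) = 1/(-95051*(-1/269750) + (290908/(-53518) + 472136)) = 1/(95051/269750 + (290908*(-1/53518) + 472136)) = 1/(95051/269750 + (-145454/26759 + 472136)) = 1/(95051/269750 + 12633741770/26759) = 1/(3407954385927209/7218240250) = 7218240250/3407954385927209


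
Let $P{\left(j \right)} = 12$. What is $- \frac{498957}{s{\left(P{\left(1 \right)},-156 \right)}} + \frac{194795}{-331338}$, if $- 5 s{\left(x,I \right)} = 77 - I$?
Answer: $\frac{826571685095}{77201754} \approx 10707.0$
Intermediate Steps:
$s{\left(x,I \right)} = - \frac{77}{5} + \frac{I}{5}$ ($s{\left(x,I \right)} = - \frac{77 - I}{5} = - \frac{77}{5} + \frac{I}{5}$)
$- \frac{498957}{s{\left(P{\left(1 \right)},-156 \right)}} + \frac{194795}{-331338} = - \frac{498957}{- \frac{77}{5} + \frac{1}{5} \left(-156\right)} + \frac{194795}{-331338} = - \frac{498957}{- \frac{77}{5} - \frac{156}{5}} + 194795 \left(- \frac{1}{331338}\right) = - \frac{498957}{- \frac{233}{5}} - \frac{194795}{331338} = \left(-498957\right) \left(- \frac{5}{233}\right) - \frac{194795}{331338} = \frac{2494785}{233} - \frac{194795}{331338} = \frac{826571685095}{77201754}$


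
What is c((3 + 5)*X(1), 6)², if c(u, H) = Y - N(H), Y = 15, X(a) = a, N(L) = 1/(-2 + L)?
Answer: 3481/16 ≈ 217.56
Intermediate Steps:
c(u, H) = 15 - 1/(-2 + H)
c((3 + 5)*X(1), 6)² = ((-31 + 15*6)/(-2 + 6))² = ((-31 + 90)/4)² = ((¼)*59)² = (59/4)² = 3481/16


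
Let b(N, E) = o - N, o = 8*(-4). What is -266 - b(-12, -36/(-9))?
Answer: -246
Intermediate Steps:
o = -32
b(N, E) = -32 - N
-266 - b(-12, -36/(-9)) = -266 - (-32 - 1*(-12)) = -266 - (-32 + 12) = -266 - 1*(-20) = -266 + 20 = -246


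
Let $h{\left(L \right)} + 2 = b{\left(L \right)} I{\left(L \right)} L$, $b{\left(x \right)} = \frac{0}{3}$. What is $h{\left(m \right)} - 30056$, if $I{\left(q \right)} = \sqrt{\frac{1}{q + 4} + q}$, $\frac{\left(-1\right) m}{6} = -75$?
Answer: $-30058$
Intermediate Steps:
$b{\left(x \right)} = 0$ ($b{\left(x \right)} = 0 \cdot \frac{1}{3} = 0$)
$m = 450$ ($m = \left(-6\right) \left(-75\right) = 450$)
$I{\left(q \right)} = \sqrt{q + \frac{1}{4 + q}}$ ($I{\left(q \right)} = \sqrt{\frac{1}{4 + q} + q} = \sqrt{q + \frac{1}{4 + q}}$)
$h{\left(L \right)} = -2$ ($h{\left(L \right)} = -2 + 0 \sqrt{\frac{1 + L \left(4 + L\right)}{4 + L}} L = -2 + 0 L = -2 + 0 = -2$)
$h{\left(m \right)} - 30056 = -2 - 30056 = -30058$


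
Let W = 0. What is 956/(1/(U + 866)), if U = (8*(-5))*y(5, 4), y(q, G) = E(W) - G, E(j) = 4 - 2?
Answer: 904376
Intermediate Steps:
E(j) = 2
y(q, G) = 2 - G
U = 80 (U = (8*(-5))*(2 - 1*4) = -40*(2 - 4) = -40*(-2) = 80)
956/(1/(U + 866)) = 956/(1/(80 + 866)) = 956/(1/946) = 956*946 = 904376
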